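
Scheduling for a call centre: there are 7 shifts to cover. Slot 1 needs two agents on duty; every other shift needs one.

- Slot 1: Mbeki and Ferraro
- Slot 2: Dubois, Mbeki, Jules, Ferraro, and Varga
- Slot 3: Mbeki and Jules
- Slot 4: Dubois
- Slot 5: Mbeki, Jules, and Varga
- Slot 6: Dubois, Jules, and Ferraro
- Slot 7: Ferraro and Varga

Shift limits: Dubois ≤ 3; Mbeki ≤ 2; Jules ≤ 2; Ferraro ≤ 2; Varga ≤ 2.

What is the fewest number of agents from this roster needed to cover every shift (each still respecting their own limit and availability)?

4

8 slots to fill and no one can take more than 3, so at least ⌈8/3⌉ = 3 agents are needed.
Any 3 agents together have capacity at most 3+2+2 = 7 < 8 slots, so 3 can never suffice.
Dubois, Mbeki, Jules, and Ferraro alone can cover everything: Slot 1→Mbeki+Ferraro, Slot 2→Dubois, Slot 3→Mbeki, Slot 4→Dubois, Slot 5→Jules, Slot 6→Dubois, Slot 7→Ferraro.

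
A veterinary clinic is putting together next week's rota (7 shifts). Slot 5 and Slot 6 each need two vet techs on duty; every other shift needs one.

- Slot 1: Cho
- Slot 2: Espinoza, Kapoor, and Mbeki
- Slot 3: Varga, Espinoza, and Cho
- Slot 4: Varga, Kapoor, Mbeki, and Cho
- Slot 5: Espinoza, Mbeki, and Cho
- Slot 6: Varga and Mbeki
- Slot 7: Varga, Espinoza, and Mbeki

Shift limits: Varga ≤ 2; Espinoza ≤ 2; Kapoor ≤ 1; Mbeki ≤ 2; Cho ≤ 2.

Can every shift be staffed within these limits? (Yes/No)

Yes

Slot 1 can only be covered by Cho, so that assignment is forced.
Slot 6 can only be covered by Varga and Mbeki, so that assignment is forced.
One valid schedule: Slot 1→Cho, Slot 2→Espinoza, Slot 3→Varga, Slot 4→Kapoor, Slot 5→Espinoza+Cho, Slot 6→Varga+Mbeki, Slot 7→Mbeki.
Loads: Varga 2/2, Espinoza 2/2, Kapoor 1/1, Mbeki 2/2, Cho 2/2 — all within limits.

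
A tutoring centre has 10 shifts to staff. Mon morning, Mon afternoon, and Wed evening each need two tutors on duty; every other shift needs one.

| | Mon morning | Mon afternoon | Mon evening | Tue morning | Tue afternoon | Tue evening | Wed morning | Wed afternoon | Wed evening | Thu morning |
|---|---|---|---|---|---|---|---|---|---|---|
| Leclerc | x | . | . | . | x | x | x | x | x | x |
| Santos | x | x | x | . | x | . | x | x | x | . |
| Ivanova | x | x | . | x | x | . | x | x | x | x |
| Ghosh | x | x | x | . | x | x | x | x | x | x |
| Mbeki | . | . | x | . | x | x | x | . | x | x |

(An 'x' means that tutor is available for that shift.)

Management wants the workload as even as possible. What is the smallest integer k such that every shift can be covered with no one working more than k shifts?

With 5 tutors and 13 worker-slots to fill, someone must work at least ⌈13/5⌉ = 3 shifts, so k ≥ 3.
k = 3 works: Mon morning→Ivanova+Ghosh, Mon afternoon→Santos+Ivanova, Mon evening→Santos, Tue morning→Ivanova, Tue afternoon→Santos, Tue evening→Leclerc, Wed morning→Ghosh, Wed afternoon→Leclerc, Wed evening→Ghosh+Mbeki, Thu morning→Leclerc.
Loads: Leclerc 3, Santos 3, Ivanova 3, Ghosh 3, Mbeki 1 — all ≤ 3.

3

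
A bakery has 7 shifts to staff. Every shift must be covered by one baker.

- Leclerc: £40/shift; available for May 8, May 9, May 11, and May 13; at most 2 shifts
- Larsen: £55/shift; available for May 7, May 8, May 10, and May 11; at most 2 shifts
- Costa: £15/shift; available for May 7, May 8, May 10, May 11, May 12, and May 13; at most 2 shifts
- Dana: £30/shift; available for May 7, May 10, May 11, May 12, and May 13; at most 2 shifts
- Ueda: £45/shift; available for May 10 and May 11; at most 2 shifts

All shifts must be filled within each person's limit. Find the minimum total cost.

May 9 can only be covered by Leclerc, so that assignment is forced.
Picking the cheapest available baker for each shift independently would cost £130, but that ignores the shift limits.
An optimal schedule: May 7→Costa, May 8→Leclerc, May 9→Leclerc, May 10→Dana, May 11→Ueda, May 12→Costa, May 13→Dana.
Total: 15 + 40 + 40 + 30 + 45 + 15 + 30 = £215.

£215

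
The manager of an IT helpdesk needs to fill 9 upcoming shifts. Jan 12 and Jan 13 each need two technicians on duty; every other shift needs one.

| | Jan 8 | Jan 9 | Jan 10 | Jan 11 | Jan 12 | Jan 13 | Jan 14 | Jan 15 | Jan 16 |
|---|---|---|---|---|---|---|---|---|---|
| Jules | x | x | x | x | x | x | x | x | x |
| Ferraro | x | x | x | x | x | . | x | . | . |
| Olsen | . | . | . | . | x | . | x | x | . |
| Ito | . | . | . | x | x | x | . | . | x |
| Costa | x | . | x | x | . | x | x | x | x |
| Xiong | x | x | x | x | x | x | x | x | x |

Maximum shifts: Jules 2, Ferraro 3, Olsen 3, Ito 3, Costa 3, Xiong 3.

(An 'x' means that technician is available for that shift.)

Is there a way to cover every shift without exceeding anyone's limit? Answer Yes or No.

Yes

One valid schedule: Jan 8→Jules, Jan 9→Jules, Jan 10→Ferraro, Jan 11→Ferraro, Jan 12→Olsen+Ito, Jan 13→Ito+Costa, Jan 14→Ferraro, Jan 15→Olsen, Jan 16→Ito.
Loads: Jules 2/2, Ferraro 3/3, Olsen 2/3, Ito 3/3, Costa 1/3, Xiong 0/3 — all within limits.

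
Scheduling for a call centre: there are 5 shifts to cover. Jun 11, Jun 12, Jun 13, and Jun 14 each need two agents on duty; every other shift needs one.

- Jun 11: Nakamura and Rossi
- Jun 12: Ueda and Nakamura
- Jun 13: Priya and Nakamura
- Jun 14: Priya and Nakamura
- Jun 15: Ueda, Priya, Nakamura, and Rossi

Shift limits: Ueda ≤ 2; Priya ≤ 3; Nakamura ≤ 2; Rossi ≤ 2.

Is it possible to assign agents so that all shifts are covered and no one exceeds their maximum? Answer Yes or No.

No

Total capacity is 9 and 9 slots are needed, so capacity alone doesn't rule it out.
Shifts {Jun 11, Jun 12, Jun 13} need 6 worker-slots in total, but the agents available for any of those shifts (Ueda, Priya, Nakamura, and Rossi) can supply at most 5 among them. So no valid schedule exists.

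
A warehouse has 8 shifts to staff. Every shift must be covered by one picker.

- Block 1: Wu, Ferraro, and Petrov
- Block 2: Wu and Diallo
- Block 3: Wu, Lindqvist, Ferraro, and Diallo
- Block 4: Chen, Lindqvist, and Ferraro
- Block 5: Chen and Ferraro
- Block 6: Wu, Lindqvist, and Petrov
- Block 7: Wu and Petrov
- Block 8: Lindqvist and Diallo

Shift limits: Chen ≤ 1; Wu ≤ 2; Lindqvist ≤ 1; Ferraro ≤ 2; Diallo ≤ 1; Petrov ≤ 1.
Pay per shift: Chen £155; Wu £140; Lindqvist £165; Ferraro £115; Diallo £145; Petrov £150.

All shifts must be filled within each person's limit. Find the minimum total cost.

Picking the cheapest available picker for each shift independently would cost £1025, but that ignores the shift limits.
An optimal schedule: Block 1→Ferraro, Block 2→Wu, Block 3→Diallo, Block 4→Ferraro, Block 5→Chen, Block 6→Petrov, Block 7→Wu, Block 8→Lindqvist.
Total: 115 + 140 + 145 + 115 + 155 + 150 + 140 + 165 = £1125.

£1125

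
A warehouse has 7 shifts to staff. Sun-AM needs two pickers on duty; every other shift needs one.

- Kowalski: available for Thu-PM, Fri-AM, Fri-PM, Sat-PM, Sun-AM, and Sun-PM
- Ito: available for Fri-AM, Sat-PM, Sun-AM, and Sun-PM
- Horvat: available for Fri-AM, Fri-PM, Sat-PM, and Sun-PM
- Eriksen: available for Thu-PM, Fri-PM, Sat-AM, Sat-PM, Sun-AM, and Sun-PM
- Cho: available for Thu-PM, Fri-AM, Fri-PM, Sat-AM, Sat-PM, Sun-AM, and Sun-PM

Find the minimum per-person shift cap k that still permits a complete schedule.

With 5 pickers and 8 worker-slots to fill, someone must work at least ⌈8/5⌉ = 2 shifts, so k ≥ 2.
k = 2 works: Thu-PM→Kowalski, Fri-AM→Kowalski, Fri-PM→Horvat, Sat-AM→Eriksen, Sat-PM→Ito, Sun-AM→Eriksen+Cho, Sun-PM→Ito.
Loads: Kowalski 2, Ito 2, Horvat 1, Eriksen 2, Cho 1 — all ≤ 2.

2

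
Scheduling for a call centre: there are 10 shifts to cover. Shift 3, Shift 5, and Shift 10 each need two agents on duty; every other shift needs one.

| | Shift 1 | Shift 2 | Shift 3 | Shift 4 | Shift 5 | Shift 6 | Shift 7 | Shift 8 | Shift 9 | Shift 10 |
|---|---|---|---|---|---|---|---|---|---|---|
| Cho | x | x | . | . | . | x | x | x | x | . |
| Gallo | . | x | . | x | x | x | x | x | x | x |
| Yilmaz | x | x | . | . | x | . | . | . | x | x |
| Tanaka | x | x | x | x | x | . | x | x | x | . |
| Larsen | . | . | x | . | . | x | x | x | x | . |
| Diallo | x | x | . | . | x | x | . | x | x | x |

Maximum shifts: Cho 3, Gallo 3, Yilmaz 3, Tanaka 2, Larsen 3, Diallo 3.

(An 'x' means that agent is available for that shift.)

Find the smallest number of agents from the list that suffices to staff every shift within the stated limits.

5

13 slots to fill and no one can take more than 3, so at least ⌈13/3⌉ = 5 agents are needed.
Cho, Gallo, Yilmaz, Tanaka, and Larsen alone can cover everything: Shift 1→Cho, Shift 2→Cho, Shift 3→Tanaka+Larsen, Shift 4→Gallo, Shift 5→Gallo+Yilmaz, Shift 6→Cho, Shift 7→Tanaka, Shift 8→Larsen, Shift 9→Yilmaz, Shift 10→Gallo+Yilmaz.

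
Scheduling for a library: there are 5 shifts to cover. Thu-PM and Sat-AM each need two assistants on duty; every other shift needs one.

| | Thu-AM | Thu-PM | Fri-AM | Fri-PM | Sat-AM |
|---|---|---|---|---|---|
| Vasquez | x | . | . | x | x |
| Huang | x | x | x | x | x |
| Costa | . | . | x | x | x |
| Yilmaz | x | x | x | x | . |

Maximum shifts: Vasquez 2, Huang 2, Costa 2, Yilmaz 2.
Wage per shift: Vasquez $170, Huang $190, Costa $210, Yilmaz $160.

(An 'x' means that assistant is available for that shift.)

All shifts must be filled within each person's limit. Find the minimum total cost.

Thu-PM can only be covered by Huang and Yilmaz, so that assignment is forced.
Picking the cheapest available assistant for each shift independently would cost $1190, but that ignores the shift limits.
An optimal schedule: Thu-AM→Yilmaz, Thu-PM→Yilmaz+Huang, Fri-AM→Huang, Fri-PM→Vasquez, Sat-AM→Vasquez+Costa.
Total: 160 + 160 + 190 + 190 + 170 + 170 + 210 = $1250.

$1250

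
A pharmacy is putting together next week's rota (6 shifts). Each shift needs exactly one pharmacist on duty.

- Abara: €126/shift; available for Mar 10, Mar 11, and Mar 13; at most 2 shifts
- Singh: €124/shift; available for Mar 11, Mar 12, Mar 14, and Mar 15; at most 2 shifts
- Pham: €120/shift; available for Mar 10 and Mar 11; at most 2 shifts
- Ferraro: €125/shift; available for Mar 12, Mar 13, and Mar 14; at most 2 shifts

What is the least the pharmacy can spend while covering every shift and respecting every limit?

Mar 15 can only be covered by Singh, so that assignment is forced.
Picking the cheapest available pharmacist for each shift independently would cost €737, but that ignores the shift limits.
An optimal schedule: Mar 10→Pham, Mar 11→Pham, Mar 12→Singh, Mar 13→Ferraro, Mar 14→Ferraro, Mar 15→Singh.
Total: 120 + 120 + 124 + 125 + 125 + 124 = €738.

€738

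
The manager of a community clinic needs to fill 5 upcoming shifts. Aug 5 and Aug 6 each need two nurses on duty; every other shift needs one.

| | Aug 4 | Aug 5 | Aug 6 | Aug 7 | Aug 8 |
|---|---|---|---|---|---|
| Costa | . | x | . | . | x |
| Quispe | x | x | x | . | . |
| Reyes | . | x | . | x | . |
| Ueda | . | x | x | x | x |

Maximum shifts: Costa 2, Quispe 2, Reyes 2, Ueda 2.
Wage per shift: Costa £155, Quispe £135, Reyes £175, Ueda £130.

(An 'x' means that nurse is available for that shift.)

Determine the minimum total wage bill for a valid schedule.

£1015

Aug 4 can only be covered by Quispe, so that assignment is forced.
Aug 6 can only be covered by Quispe and Ueda, so that assignment is forced.
Picking the cheapest available nurse for each shift independently would cost £925, but that ignores the shift limits.
An optimal schedule: Aug 4→Quispe, Aug 5→Costa+Reyes, Aug 6→Ueda+Quispe, Aug 7→Ueda, Aug 8→Costa.
Total: 135 + 155 + 175 + 130 + 135 + 130 + 155 = £1015.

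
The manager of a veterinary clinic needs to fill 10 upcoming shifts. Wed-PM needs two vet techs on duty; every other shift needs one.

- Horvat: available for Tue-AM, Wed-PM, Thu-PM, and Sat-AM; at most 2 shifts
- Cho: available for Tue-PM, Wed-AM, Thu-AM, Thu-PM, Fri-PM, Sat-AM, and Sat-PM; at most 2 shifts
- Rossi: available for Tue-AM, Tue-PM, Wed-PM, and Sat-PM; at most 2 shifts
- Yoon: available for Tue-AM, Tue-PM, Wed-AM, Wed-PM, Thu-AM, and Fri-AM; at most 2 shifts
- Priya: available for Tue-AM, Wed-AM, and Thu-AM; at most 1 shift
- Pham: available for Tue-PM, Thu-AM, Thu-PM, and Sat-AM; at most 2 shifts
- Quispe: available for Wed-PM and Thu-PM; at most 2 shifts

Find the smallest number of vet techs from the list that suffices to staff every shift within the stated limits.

6

11 slots to fill and no one can take more than 2, so at least ⌈11/2⌉ = 6 vet techs are needed.
Horvat, Cho, Rossi, Yoon, Priya, and Pham alone can cover everything: Tue-AM→Rossi, Tue-PM→Pham, Wed-AM→Yoon, Wed-PM→Horvat+Rossi, Thu-AM→Priya, Thu-PM→Horvat, Fri-AM→Yoon, Fri-PM→Cho, Sat-AM→Pham, Sat-PM→Cho.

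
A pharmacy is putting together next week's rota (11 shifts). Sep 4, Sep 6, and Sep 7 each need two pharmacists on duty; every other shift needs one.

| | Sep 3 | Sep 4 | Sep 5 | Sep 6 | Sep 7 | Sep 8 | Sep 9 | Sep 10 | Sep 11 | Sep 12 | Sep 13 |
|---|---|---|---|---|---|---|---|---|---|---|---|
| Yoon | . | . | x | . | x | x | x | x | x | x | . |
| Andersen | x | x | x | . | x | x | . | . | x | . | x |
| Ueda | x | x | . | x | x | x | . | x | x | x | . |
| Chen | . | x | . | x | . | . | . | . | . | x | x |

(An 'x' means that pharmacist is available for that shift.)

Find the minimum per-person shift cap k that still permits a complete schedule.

4

With 4 pharmacists and 14 worker-slots to fill, someone must work at least ⌈14/4⌉ = 4 shifts, so k ≥ 4.
k = 4 works: Sep 3→Andersen, Sep 4→Andersen+Ueda, Sep 5→Yoon, Sep 6→Ueda+Chen, Sep 7→Yoon+Andersen, Sep 8→Ueda, Sep 9→Yoon, Sep 10→Yoon, Sep 11→Ueda, Sep 12→Chen, Sep 13→Andersen.
Loads: Yoon 4, Andersen 4, Ueda 4, Chen 2 — all ≤ 4.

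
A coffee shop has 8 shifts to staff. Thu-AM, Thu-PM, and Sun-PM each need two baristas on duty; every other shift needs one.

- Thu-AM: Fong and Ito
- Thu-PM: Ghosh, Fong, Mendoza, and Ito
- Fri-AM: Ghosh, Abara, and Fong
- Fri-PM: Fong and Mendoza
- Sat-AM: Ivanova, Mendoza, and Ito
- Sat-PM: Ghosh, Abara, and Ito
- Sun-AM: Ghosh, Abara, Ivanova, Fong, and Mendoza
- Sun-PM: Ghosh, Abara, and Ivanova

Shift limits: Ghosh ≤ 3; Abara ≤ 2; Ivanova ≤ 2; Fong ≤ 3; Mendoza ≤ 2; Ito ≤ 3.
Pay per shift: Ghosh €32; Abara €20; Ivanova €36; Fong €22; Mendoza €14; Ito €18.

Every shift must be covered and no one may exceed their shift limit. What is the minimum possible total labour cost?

Thu-AM can only be covered by Fong and Ito, so that assignment is forced.
Picking the cheapest available barista for each shift independently would cost €204, but that ignores the shift limits.
An optimal schedule: Thu-AM→Ito+Fong, Thu-PM→Ito+Fong, Fri-AM→Abara, Fri-PM→Mendoza, Sat-AM→Mendoza, Sat-PM→Ito, Sun-AM→Fong, Sun-PM→Abara+Ghosh.
Total: 18 + 22 + 18 + 22 + 20 + 14 + 14 + 18 + 22 + 20 + 32 = €220.

€220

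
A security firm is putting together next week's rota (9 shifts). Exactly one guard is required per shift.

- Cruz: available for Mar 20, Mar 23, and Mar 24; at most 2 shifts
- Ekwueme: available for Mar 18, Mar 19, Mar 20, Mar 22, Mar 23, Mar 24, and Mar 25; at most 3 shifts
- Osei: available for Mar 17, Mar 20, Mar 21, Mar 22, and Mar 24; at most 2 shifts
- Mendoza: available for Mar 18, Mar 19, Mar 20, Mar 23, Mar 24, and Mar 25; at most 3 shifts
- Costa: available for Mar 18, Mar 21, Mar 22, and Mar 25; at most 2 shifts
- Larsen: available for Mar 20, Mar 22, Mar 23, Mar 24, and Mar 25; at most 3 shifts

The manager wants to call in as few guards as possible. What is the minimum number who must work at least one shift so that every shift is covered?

9 slots to fill and no one can take more than 3, so at least ⌈9/3⌉ = 3 guards are needed.
No set of 3 guards can cover every shift (each such set leaves at least one shift with no one available or exceeds a cap).
Cruz, Ekwueme, Osei, and Mendoza alone can cover everything: Mar 17→Osei, Mar 18→Ekwueme, Mar 19→Ekwueme, Mar 20→Cruz, Mar 21→Osei, Mar 22→Ekwueme, Mar 23→Cruz, Mar 24→Mendoza, Mar 25→Mendoza.

4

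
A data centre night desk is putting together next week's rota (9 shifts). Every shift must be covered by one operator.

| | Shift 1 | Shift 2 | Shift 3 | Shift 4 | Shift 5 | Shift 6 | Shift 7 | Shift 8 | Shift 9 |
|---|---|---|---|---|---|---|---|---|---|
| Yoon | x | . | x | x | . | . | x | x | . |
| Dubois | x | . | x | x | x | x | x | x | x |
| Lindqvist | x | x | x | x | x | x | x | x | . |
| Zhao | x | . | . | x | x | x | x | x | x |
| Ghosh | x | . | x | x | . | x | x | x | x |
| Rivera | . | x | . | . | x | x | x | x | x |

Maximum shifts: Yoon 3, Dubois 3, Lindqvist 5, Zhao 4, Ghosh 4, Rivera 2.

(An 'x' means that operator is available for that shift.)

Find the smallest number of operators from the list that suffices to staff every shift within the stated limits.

2

9 slots to fill and no one can take more than 5, so at least ⌈9/5⌉ = 2 operators are needed.
Lindqvist and Zhao alone can cover everything: Shift 1→Lindqvist, Shift 2→Lindqvist, Shift 3→Lindqvist, Shift 4→Lindqvist, Shift 5→Lindqvist, Shift 6→Zhao, Shift 7→Zhao, Shift 8→Zhao, Shift 9→Zhao.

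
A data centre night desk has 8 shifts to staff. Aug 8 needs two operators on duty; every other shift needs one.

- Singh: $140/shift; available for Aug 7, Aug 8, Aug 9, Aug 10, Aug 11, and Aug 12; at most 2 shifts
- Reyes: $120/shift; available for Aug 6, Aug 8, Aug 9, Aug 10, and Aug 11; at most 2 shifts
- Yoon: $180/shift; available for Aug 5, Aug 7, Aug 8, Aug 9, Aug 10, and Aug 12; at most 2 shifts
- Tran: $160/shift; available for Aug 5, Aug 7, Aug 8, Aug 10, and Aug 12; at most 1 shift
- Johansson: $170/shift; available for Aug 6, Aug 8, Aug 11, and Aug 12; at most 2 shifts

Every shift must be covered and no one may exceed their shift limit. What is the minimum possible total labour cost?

Picking the cheapest available operator for each shift independently would cost $1180, but that ignores the shift limits.
An optimal schedule: Aug 5→Yoon, Aug 6→Reyes, Aug 7→Singh, Aug 8→Tran+Johansson, Aug 9→Singh, Aug 10→Yoon, Aug 11→Reyes, Aug 12→Johansson.
Total: 180 + 120 + 140 + 160 + 170 + 140 + 180 + 120 + 170 = $1380.

$1380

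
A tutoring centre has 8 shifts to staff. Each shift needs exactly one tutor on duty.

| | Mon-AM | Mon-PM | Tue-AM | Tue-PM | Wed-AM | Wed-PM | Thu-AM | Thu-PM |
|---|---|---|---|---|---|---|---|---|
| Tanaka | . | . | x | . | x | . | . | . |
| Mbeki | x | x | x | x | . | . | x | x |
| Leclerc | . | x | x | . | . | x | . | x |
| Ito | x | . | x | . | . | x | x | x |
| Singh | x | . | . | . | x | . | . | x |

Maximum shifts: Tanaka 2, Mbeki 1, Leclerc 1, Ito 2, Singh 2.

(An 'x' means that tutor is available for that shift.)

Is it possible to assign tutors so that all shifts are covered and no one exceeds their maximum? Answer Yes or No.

Yes

Tue-PM can only be covered by Mbeki, so that assignment is forced.
One valid schedule: Mon-AM→Singh, Mon-PM→Leclerc, Tue-AM→Tanaka, Tue-PM→Mbeki, Wed-AM→Tanaka, Wed-PM→Ito, Thu-AM→Ito, Thu-PM→Singh.
Loads: Tanaka 2/2, Mbeki 1/1, Leclerc 1/1, Ito 2/2, Singh 2/2 — all within limits.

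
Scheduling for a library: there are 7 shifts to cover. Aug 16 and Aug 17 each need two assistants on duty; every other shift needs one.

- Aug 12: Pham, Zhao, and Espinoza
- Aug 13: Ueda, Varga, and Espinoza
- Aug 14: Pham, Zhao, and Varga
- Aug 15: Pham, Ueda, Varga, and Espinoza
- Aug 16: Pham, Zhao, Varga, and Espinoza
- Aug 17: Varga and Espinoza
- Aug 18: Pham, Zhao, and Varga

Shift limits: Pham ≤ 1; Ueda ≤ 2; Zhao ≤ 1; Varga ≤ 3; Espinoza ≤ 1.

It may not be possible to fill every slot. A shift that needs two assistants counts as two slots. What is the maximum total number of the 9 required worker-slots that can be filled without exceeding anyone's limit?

8

Total capacity across all assistants is 1+2+1+3+1 = 8, and 9 slots are needed, so at most 8 can be filled.
An assignment achieving 8: Aug 12→Pham, Aug 13→Ueda, Aug 14→Zhao, Aug 15→Ueda, Aug 16→Varga, Aug 17→Varga+Espinoza, Aug 18→Varga.
Loads: Pham 1/1, Ueda 2/2, Zhao 1/1, Varga 3/3, Espinoza 1/1.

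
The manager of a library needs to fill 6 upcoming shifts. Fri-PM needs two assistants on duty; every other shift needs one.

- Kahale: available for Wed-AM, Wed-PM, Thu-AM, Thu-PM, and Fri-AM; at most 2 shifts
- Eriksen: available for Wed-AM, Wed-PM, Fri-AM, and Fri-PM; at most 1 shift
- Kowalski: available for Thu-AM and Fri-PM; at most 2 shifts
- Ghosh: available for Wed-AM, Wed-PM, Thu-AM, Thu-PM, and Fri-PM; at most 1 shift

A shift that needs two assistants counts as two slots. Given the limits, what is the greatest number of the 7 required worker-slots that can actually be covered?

Total capacity across all assistants is 2+1+2+1 = 6, and 7 slots are needed, so at most 6 can be filled.
An assignment achieving 6: Wed-AM→Eriksen, Wed-PM→Ghosh, Thu-AM→Kowalski, Thu-PM→Kahale, Fri-AM→Kahale, Fri-PM→Kowalski.
Loads: Kahale 2/2, Eriksen 1/1, Kowalski 2/2, Ghosh 1/1.

6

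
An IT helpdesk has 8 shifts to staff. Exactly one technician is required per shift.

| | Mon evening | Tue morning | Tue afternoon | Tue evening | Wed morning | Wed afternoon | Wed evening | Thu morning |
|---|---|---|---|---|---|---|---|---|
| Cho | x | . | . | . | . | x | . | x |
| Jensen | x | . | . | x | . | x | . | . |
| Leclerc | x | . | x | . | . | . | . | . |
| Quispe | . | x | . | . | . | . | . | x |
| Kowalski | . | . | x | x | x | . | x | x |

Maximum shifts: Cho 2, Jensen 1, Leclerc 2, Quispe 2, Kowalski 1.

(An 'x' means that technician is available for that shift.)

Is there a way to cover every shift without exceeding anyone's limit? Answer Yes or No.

Total capacity is 8 and 8 slots are needed, so capacity alone doesn't rule it out.
Shifts {Wed morning, Wed evening} need 2 worker-slots in total, but the technicians available for any of those shifts (Kowalski) can supply at most 1 among them. So no valid schedule exists.

No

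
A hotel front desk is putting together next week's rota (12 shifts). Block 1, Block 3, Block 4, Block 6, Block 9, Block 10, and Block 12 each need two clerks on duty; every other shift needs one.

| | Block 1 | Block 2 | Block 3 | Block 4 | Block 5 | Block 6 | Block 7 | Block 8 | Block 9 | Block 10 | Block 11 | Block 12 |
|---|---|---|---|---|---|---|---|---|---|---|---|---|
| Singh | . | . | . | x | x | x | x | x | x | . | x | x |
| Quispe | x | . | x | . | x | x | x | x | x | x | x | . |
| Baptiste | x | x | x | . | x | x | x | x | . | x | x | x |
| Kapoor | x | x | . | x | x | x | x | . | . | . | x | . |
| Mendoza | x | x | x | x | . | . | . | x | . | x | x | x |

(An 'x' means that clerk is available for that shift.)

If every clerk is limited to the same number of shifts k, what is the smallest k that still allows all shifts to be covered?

With 5 clerks and 19 worker-slots to fill, someone must work at least ⌈19/5⌉ = 4 shifts, so k ≥ 4.
k = 4 works: Block 1→Kapoor+Mendoza, Block 2→Baptiste, Block 3→Quispe+Baptiste, Block 4→Singh+Kapoor, Block 5→Singh, Block 6→Quispe+Kapoor, Block 7→Kapoor, Block 8→Mendoza, Block 9→Singh+Quispe, Block 10→Quispe+Baptiste, Block 11→Mendoza, Block 12→Singh+Baptiste.
Loads: Singh 4, Quispe 4, Baptiste 4, Kapoor 4, Mendoza 3 — all ≤ 4.

4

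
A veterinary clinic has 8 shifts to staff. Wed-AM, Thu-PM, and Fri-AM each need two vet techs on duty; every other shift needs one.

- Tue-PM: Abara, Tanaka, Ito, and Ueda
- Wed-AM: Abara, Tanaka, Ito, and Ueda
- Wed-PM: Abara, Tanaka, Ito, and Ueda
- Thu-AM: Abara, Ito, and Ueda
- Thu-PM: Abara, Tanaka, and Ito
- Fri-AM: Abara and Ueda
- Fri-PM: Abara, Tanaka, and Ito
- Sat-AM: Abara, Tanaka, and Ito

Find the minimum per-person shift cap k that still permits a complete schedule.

With 4 vet techs and 11 worker-slots to fill, someone must work at least ⌈11/4⌉ = 3 shifts, so k ≥ 3.
k = 3 works: Tue-PM→Ito, Wed-AM→Ito+Ueda, Wed-PM→Ito, Thu-AM→Abara, Thu-PM→Abara+Tanaka, Fri-AM→Abara+Ueda, Fri-PM→Tanaka, Sat-AM→Tanaka.
Loads: Abara 3, Tanaka 3, Ito 3, Ueda 2 — all ≤ 3.

3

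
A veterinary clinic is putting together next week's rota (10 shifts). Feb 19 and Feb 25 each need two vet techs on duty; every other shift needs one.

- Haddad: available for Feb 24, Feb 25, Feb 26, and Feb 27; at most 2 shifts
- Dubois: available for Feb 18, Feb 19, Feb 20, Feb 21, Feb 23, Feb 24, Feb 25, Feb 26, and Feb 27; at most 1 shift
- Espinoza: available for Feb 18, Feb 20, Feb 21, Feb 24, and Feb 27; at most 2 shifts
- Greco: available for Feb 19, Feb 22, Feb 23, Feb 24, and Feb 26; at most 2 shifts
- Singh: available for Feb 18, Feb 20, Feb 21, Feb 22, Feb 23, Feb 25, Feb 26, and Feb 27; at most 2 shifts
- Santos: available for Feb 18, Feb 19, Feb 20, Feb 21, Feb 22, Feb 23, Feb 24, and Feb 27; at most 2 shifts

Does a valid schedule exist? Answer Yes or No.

No

Total capacity is 2+1+2+2+2+2 = 11 but 12 worker-slots are needed — infeasible.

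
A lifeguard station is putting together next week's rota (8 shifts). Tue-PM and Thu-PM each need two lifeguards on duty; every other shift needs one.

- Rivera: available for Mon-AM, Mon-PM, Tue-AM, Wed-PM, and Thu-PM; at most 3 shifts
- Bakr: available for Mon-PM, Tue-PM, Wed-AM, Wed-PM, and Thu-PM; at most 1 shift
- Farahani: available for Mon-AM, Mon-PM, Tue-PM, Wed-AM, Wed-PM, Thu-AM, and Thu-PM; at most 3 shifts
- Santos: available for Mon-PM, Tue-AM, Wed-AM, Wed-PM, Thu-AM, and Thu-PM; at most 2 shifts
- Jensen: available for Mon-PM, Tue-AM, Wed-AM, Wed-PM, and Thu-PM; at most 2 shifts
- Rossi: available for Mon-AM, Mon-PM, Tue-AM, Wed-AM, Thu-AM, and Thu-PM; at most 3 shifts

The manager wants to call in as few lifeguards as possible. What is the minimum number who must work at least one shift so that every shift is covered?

4

10 slots to fill and no one can take more than 3, so at least ⌈10/3⌉ = 4 lifeguards are needed.
Rivera, Bakr, Farahani, and Rossi alone can cover everything: Mon-AM→Rivera, Mon-PM→Rossi, Tue-AM→Rivera, Tue-PM→Bakr+Farahani, Wed-AM→Rossi, Wed-PM→Rivera, Thu-AM→Farahani, Thu-PM→Farahani+Rossi.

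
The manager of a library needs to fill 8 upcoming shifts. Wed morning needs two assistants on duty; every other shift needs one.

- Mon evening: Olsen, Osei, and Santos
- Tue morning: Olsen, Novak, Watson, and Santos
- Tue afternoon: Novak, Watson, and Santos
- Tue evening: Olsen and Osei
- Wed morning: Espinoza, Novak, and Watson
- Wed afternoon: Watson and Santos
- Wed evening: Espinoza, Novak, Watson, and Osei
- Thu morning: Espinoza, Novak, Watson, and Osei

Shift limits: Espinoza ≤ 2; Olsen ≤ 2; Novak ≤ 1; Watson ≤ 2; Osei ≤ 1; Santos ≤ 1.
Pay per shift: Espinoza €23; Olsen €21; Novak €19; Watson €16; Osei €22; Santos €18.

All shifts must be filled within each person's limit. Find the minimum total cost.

€179

Picking the cheapest available assistant for each shift independently would cost €154, but that ignores the shift limits.
An optimal schedule: Mon evening→Olsen, Tue morning→Santos, Tue afternoon→Novak, Tue evening→Olsen, Wed morning→Espinoza+Watson, Wed afternoon→Watson, Wed evening→Espinoza, Thu morning→Osei.
Total: 21 + 18 + 19 + 21 + 23 + 16 + 16 + 23 + 22 = €179.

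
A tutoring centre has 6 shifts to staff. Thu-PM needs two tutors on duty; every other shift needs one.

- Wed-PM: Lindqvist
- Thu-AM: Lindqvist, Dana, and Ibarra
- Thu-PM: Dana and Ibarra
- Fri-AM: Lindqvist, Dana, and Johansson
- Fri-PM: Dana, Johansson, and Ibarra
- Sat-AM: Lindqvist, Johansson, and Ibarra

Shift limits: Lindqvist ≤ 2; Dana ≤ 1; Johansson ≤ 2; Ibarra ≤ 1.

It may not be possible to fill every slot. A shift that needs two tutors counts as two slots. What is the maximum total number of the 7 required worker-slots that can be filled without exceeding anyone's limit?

Total capacity across all tutors is 2+1+2+1 = 6, and 7 slots are needed, so at most 6 can be filled.
An assignment achieving 6: Wed-PM→Lindqvist, Thu-AM→Lindqvist, Thu-PM→Dana+Ibarra, Fri-AM→Johansson, Fri-PM→Johansson.
Loads: Lindqvist 2/2, Dana 1/1, Johansson 2/2, Ibarra 1/1.

6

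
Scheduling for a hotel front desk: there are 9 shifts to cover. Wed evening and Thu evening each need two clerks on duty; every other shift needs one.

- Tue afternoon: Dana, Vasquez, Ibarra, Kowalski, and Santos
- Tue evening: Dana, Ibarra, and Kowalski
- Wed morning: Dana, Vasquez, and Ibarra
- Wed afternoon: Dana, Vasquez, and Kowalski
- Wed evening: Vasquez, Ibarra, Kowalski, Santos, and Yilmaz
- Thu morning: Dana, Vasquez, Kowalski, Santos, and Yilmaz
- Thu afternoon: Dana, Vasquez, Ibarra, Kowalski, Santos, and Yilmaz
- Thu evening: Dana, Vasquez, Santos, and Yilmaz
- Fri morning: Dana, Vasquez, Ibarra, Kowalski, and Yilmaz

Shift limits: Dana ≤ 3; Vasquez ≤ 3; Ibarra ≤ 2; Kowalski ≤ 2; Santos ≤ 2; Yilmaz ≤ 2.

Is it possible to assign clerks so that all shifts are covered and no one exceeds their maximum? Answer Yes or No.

Yes

One valid schedule: Tue afternoon→Vasquez, Tue evening→Dana, Wed morning→Dana, Wed afternoon→Dana, Wed evening→Ibarra+Kowalski, Thu morning→Vasquez, Thu afternoon→Ibarra, Thu evening→Santos+Yilmaz, Fri morning→Vasquez.
Loads: Dana 3/3, Vasquez 3/3, Ibarra 2/2, Kowalski 1/2, Santos 1/2, Yilmaz 1/2 — all within limits.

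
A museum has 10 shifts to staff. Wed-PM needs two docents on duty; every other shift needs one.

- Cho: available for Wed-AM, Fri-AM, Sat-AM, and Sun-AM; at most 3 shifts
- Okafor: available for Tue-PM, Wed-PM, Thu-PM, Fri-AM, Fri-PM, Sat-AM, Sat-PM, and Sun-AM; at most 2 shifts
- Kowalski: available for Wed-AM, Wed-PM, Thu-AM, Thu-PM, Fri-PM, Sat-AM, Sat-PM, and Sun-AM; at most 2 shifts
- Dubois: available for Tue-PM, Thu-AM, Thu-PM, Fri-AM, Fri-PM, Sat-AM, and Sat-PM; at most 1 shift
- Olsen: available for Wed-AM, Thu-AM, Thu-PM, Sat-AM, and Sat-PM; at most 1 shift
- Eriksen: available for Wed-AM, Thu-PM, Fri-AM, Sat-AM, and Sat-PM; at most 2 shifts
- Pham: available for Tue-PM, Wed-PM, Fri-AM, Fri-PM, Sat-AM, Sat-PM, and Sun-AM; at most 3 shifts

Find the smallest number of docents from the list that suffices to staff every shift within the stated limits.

11 slots to fill and no one can take more than 3, so at least ⌈11/3⌉ = 4 docents are needed.
Any 4 docents together have capacity at most 3+3+2+2 = 10 < 11 slots, so 4 can never suffice.
Cho, Okafor, Kowalski, Dubois, and Pham alone can cover everything: Tue-PM→Okafor, Wed-AM→Cho, Wed-PM→Okafor+Kowalski, Thu-AM→Kowalski, Thu-PM→Dubois, Fri-AM→Cho, Fri-PM→Pham, Sat-AM→Pham, Sat-PM→Pham, Sun-AM→Cho.

5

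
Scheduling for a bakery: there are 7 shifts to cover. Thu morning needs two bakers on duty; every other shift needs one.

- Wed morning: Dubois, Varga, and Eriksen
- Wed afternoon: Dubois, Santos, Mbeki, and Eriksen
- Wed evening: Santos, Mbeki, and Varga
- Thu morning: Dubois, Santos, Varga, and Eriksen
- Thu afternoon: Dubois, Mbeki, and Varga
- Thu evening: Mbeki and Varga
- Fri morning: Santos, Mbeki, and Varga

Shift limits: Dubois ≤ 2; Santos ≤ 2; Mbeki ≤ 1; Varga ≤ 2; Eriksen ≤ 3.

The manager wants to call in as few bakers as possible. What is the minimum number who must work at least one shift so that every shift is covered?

8 slots to fill and no one can take more than 3, so at least ⌈8/3⌉ = 3 bakers are needed.
Any 3 bakers together have capacity at most 3+2+2 = 7 < 8 slots, so 3 can never suffice.
Dubois, Santos, Mbeki, and Eriksen alone can cover everything: Wed morning→Eriksen, Wed afternoon→Eriksen, Wed evening→Santos, Thu morning→Dubois+Eriksen, Thu afternoon→Dubois, Thu evening→Mbeki, Fri morning→Santos.

4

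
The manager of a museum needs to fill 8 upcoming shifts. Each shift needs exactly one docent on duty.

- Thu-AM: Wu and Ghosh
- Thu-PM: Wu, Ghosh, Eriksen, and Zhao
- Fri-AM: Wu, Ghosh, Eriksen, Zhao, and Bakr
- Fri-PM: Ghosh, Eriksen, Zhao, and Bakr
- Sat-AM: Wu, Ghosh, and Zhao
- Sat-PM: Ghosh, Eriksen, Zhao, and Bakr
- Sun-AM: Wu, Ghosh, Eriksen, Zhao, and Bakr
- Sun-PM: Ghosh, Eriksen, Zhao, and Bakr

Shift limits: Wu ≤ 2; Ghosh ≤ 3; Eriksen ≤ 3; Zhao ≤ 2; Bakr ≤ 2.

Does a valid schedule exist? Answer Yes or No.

Yes

One valid schedule: Thu-AM→Wu, Thu-PM→Ghosh, Fri-AM→Eriksen, Fri-PM→Ghosh, Sat-AM→Wu, Sat-PM→Ghosh, Sun-AM→Eriksen, Sun-PM→Eriksen.
Loads: Wu 2/2, Ghosh 3/3, Eriksen 3/3, Zhao 0/2, Bakr 0/2 — all within limits.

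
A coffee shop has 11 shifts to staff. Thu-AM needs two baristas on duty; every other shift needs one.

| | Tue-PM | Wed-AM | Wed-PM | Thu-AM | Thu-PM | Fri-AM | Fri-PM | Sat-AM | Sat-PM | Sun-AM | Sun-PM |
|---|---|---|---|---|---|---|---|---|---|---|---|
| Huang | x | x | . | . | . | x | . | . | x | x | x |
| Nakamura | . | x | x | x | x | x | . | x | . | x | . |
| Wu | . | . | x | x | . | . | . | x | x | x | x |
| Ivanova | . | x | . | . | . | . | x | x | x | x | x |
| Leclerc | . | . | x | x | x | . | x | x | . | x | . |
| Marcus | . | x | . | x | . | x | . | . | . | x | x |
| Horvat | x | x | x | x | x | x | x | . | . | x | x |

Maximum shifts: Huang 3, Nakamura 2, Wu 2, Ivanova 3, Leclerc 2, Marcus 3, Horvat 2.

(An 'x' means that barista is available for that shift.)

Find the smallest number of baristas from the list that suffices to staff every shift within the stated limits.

12 slots to fill and no one can take more than 3, so at least ⌈12/3⌉ = 4 baristas are needed.
Any 4 baristas together have capacity at most 3+3+3+2 = 11 < 12 slots, so 4 can never suffice.
Huang, Nakamura, Wu, Ivanova, and Leclerc alone can cover everything: Tue-PM→Huang, Wed-AM→Huang, Wed-PM→Nakamura, Thu-AM→Wu+Leclerc, Thu-PM→Nakamura, Fri-AM→Huang, Fri-PM→Ivanova, Sat-AM→Ivanova, Sat-PM→Wu, Sun-AM→Leclerc, Sun-PM→Ivanova.

5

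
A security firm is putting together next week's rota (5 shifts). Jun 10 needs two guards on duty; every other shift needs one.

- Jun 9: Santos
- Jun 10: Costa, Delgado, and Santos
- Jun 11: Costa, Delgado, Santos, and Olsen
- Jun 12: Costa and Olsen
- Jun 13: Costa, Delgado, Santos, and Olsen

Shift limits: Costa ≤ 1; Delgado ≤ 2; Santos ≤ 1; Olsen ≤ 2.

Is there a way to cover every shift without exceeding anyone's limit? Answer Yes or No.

Jun 9 can only be covered by Santos, so that assignment is forced.
One valid schedule: Jun 9→Santos, Jun 10→Costa+Delgado, Jun 11→Delgado, Jun 12→Olsen, Jun 13→Olsen.
Loads: Costa 1/1, Delgado 2/2, Santos 1/1, Olsen 2/2 — all within limits.

Yes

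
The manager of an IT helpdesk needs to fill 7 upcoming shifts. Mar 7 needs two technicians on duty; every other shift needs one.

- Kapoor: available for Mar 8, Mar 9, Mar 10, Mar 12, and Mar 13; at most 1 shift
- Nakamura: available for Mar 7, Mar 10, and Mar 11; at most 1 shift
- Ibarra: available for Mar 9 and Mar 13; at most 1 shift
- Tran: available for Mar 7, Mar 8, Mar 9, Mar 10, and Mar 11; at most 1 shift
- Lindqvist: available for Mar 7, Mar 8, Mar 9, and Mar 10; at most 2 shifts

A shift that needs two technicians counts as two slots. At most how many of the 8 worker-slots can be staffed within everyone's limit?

6

Total capacity across all technicians is 1+1+1+1+2 = 6, and 8 slots are needed, so at most 6 can be filled.
An assignment achieving 6: Mar 7→Tran+Lindqvist, Mar 8→Lindqvist, Mar 11→Nakamura, Mar 12→Kapoor, Mar 13→Ibarra.
Loads: Kapoor 1/1, Nakamura 1/1, Ibarra 1/1, Tran 1/1, Lindqvist 2/2.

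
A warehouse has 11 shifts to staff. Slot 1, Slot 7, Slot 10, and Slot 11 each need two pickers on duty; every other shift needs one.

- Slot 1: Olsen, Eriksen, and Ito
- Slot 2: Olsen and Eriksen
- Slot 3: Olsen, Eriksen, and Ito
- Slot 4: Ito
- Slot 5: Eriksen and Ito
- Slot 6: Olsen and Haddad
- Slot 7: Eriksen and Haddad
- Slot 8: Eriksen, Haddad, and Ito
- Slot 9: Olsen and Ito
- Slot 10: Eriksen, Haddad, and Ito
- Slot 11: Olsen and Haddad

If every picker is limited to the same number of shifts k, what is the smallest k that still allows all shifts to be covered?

4

With 4 pickers and 15 worker-slots to fill, someone must work at least ⌈15/4⌉ = 4 shifts, so k ≥ 4.
k = 4 works: Slot 1→Eriksen+Ito, Slot 2→Olsen, Slot 3→Eriksen, Slot 4→Ito, Slot 5→Eriksen, Slot 6→Olsen, Slot 7→Eriksen+Haddad, Slot 8→Haddad, Slot 9→Olsen, Slot 10→Haddad+Ito, Slot 11→Olsen+Haddad.
Loads: Olsen 4, Eriksen 4, Haddad 4, Ito 3 — all ≤ 4.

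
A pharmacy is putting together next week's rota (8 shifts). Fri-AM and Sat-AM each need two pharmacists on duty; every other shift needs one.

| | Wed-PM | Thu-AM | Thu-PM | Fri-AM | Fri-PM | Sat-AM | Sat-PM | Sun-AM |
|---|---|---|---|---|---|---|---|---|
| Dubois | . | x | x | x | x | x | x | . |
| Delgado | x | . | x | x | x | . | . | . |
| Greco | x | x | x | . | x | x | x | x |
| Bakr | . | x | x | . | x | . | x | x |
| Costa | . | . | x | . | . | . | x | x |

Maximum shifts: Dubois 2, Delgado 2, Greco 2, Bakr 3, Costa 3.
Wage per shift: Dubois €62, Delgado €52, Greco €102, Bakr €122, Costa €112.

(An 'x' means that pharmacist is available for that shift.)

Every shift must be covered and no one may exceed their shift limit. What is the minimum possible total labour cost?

€890

Fri-AM can only be covered by Dubois and Delgado, so that assignment is forced.
Sat-AM can only be covered by Dubois and Greco, so that assignment is forced.
Picking the cheapest available pharmacist for each shift independently would cost €660, but that ignores the shift limits.
An optimal schedule: Wed-PM→Delgado, Thu-AM→Greco, Thu-PM→Costa, Fri-AM→Delgado+Dubois, Fri-PM→Bakr, Sat-AM→Dubois+Greco, Sat-PM→Costa, Sun-AM→Costa.
Total: 52 + 102 + 112 + 52 + 62 + 122 + 62 + 102 + 112 + 112 = €890.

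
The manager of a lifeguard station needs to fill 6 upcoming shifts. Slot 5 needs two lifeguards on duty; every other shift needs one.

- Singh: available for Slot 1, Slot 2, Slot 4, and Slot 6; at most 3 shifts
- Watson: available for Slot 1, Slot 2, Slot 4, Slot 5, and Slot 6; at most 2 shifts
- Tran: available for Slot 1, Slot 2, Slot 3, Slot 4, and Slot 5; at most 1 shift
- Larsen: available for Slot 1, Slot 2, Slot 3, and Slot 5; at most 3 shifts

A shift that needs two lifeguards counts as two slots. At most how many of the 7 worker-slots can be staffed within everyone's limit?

7

Total capacity across all lifeguards is 3+2+1+3 = 9, and 7 slots are needed, so at most 7 can be filled.
An assignment achieving 7: Slot 1→Singh, Slot 2→Watson, Slot 3→Tran, Slot 4→Singh, Slot 5→Watson+Larsen, Slot 6→Singh.
Loads: Singh 3/3, Watson 2/2, Tran 1/1, Larsen 1/3.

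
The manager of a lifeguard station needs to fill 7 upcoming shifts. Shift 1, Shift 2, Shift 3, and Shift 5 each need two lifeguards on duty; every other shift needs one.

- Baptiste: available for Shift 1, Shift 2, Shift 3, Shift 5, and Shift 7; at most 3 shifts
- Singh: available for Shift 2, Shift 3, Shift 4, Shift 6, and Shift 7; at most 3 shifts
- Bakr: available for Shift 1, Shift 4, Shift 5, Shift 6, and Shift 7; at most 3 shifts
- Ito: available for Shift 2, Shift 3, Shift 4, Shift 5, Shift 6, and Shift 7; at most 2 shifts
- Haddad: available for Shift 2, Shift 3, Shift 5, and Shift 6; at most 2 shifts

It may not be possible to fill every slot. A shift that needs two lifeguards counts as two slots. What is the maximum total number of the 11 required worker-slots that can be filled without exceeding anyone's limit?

11

Total capacity across all lifeguards is 3+3+3+2+2 = 13, and 11 slots are needed, so at most 11 can be filled.
An assignment achieving 11: Shift 1→Baptiste+Bakr, Shift 2→Baptiste+Singh, Shift 3→Baptiste+Singh, Shift 4→Singh, Shift 5→Bakr+Ito, Shift 6→Bakr, Shift 7→Ito.
Loads: Baptiste 3/3, Singh 3/3, Bakr 3/3, Ito 2/2, Haddad 0/2.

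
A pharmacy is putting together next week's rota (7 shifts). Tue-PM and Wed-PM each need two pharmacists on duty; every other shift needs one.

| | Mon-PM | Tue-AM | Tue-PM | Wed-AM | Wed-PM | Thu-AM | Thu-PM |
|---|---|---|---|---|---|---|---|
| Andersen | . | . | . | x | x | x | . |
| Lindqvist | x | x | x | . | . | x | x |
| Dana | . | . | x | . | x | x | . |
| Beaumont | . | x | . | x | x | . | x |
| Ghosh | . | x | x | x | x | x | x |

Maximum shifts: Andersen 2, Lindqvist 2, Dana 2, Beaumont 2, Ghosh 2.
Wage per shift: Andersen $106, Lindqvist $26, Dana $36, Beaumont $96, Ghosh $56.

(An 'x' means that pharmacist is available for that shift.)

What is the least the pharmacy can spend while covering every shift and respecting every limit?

$534

Mon-PM can only be covered by Lindqvist, so that assignment is forced.
Picking the cheapest available pharmacist for each shift independently would cost $314, but that ignores the shift limits.
An optimal schedule: Mon-PM→Lindqvist, Tue-AM→Lindqvist, Tue-PM→Dana+Ghosh, Wed-AM→Ghosh, Wed-PM→Beaumont+Andersen, Thu-AM→Dana, Thu-PM→Beaumont.
Total: 26 + 26 + 36 + 56 + 56 + 96 + 106 + 36 + 96 = $534.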